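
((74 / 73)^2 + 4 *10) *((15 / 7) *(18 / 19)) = 59031720 / 708757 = 83.29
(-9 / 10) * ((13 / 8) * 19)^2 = -857.94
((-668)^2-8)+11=446227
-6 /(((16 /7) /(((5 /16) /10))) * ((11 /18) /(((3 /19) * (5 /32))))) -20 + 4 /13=-219189239 /11128832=-19.70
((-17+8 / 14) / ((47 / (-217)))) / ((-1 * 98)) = -3565 / 4606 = -0.77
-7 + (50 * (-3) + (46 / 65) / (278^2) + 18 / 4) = -191519401 / 1255865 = -152.50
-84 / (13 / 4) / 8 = -42 / 13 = -3.23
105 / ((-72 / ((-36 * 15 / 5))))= 315 / 2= 157.50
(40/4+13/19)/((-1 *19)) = -203/361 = -0.56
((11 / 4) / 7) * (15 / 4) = 165 / 112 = 1.47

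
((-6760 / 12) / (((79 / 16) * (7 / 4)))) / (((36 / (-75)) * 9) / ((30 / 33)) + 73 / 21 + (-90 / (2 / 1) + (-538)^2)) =-6760000 / 30006926527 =-0.00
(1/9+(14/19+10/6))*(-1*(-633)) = 90730/57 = 1591.75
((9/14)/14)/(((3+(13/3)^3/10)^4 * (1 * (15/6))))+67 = 268413653121679483/4006173855801649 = 67.00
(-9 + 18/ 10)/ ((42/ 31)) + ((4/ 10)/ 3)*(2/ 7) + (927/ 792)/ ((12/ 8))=-20771/ 4620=-4.50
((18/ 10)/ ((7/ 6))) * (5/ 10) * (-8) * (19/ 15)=-1368/ 175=-7.82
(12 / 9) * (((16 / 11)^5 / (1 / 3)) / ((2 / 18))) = 37748736 / 161051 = 234.39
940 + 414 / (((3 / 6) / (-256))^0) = 1354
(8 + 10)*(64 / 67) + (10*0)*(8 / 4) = 1152 / 67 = 17.19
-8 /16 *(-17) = 17 /2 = 8.50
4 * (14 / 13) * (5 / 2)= 140 / 13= 10.77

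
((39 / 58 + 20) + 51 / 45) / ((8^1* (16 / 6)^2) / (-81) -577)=-0.04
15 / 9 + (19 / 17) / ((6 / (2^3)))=161 / 51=3.16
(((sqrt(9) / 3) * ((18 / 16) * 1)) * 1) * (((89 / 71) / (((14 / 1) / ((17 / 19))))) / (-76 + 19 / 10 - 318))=-22695 / 98736008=-0.00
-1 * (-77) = 77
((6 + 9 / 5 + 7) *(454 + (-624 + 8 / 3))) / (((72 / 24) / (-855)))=705812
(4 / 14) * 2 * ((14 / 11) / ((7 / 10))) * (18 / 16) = 90 / 77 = 1.17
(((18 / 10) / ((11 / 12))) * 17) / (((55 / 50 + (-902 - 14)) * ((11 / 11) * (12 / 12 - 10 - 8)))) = 216 / 100639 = 0.00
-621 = -621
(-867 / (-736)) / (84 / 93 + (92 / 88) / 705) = 1.30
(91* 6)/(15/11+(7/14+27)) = 12012/635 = 18.92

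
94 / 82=47 / 41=1.15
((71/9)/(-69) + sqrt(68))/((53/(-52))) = 3692/32913 - 104*sqrt(17)/53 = -7.98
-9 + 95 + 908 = 994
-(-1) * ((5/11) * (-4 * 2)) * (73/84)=-730/231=-3.16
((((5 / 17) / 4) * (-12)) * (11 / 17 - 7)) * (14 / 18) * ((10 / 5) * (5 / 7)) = 1800 / 289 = 6.23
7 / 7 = 1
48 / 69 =16 / 23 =0.70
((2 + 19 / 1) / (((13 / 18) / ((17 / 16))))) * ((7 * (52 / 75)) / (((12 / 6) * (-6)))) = -2499 / 200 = -12.50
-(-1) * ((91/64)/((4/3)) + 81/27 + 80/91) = 115211/23296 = 4.95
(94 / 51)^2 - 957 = -2480321 / 2601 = -953.60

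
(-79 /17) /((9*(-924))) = 79 /141372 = 0.00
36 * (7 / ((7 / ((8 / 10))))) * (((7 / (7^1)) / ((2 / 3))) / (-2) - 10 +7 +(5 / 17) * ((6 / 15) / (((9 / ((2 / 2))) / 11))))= -8828 / 85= -103.86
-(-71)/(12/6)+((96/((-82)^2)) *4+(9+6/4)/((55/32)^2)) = 39.11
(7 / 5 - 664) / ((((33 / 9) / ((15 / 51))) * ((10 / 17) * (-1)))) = 9939 / 110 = 90.35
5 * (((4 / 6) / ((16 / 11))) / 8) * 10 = 275 / 96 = 2.86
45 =45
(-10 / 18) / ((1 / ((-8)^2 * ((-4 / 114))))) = 640 / 513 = 1.25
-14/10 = -7/5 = -1.40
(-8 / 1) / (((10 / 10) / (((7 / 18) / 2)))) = -14 / 9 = -1.56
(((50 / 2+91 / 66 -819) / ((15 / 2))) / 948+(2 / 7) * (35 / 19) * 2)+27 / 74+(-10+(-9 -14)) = -10455521189 / 329889780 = -31.69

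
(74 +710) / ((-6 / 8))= -3136 / 3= -1045.33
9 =9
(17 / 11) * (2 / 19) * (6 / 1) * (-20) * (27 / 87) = -6.06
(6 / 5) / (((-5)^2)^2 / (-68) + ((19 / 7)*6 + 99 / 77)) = 2856 / 19945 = 0.14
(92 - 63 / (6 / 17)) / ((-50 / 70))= 1211 / 10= 121.10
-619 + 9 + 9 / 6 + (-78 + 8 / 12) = -4115 / 6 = -685.83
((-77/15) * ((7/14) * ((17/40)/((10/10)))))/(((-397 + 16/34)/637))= 2025023/1155600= 1.75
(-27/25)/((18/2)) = -3/25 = -0.12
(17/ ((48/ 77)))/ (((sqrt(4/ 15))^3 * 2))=6545 * sqrt(15)/ 256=99.02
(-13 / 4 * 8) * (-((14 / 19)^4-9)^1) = -29496298 / 130321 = -226.34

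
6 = 6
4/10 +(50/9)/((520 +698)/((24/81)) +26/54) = 891026/2220065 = 0.40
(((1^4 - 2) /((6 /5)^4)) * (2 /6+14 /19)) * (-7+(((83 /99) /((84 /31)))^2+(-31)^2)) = -492.40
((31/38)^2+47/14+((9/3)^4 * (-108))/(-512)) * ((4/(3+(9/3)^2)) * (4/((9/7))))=6827701/311904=21.89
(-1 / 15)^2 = 1 / 225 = 0.00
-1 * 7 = -7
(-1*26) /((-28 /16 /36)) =3744 /7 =534.86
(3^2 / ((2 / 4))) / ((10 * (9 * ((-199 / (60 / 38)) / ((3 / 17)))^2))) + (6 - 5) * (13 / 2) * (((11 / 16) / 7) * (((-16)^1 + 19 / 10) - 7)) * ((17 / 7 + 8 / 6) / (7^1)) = -9848197692103643 / 1360431097005120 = -7.24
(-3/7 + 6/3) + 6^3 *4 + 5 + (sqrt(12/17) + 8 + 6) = 885.41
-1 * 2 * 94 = -188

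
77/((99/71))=55.22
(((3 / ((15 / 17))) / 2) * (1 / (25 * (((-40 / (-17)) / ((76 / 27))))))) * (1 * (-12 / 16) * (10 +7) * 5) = -93347 / 18000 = -5.19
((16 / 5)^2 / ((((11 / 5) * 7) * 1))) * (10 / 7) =512 / 539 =0.95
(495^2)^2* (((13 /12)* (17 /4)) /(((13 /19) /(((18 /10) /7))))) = 103885885456.47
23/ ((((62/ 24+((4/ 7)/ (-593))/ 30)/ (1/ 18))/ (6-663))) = -209085870/ 643397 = -324.97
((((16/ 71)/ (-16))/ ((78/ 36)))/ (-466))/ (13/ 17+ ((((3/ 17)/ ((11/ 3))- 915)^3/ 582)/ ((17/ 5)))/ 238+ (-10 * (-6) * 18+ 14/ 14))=-1283194343893/ 50095684909711437490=-0.00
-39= -39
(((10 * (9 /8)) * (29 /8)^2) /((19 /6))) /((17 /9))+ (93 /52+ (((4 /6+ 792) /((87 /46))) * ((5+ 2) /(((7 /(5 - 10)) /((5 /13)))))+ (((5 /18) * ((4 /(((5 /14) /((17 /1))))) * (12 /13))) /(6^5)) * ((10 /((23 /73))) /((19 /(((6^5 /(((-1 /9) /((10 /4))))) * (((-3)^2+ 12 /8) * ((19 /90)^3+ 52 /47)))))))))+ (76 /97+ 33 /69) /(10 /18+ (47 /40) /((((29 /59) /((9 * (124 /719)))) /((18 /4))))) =-32925138145705217461587823 /1477958823312115098240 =-22277.44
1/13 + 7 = 92/13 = 7.08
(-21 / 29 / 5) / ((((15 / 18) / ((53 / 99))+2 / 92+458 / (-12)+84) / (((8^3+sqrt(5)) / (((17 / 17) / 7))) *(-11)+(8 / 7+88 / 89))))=11826738 *sqrt(5) / 50281505+538891658208 / 4475053945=120.95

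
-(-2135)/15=427/3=142.33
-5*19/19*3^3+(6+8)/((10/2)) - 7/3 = -2018/15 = -134.53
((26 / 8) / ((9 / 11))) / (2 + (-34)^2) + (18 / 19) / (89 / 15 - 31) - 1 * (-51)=1897317313 / 37227384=50.97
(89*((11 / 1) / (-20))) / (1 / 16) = -3916 / 5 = -783.20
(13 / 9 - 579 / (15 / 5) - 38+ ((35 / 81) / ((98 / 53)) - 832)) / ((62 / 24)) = -2407078 / 5859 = -410.83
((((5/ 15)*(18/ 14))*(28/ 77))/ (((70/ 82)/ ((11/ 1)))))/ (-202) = -246/ 24745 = -0.01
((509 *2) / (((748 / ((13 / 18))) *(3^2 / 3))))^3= 289723287113 / 8237512489536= 0.04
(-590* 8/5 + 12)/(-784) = 233/196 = 1.19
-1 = -1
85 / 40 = 2.12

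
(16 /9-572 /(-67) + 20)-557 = -317591 /603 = -526.68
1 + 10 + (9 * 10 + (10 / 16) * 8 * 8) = 141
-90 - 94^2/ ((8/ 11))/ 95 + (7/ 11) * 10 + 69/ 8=-1696251/ 8360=-202.90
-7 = -7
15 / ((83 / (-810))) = -146.39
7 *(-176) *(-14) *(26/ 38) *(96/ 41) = 21525504/ 779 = 27632.23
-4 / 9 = -0.44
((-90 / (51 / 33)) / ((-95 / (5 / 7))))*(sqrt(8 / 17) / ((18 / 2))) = 220*sqrt(34) / 38437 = 0.03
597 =597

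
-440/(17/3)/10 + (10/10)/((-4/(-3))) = -477/68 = -7.01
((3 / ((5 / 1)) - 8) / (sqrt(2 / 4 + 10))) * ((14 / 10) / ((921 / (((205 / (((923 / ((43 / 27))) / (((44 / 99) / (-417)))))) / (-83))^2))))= -1840036048 * sqrt(42) / 166504175457030316034883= -0.00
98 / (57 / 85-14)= -8330 / 1133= -7.35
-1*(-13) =13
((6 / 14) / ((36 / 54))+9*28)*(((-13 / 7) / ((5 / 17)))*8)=-3126708 / 245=-12762.07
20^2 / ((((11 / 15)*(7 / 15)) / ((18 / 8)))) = 202500 / 77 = 2629.87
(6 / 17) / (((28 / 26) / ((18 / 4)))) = 1.47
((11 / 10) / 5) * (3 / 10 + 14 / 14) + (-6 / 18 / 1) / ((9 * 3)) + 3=132583 / 40500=3.27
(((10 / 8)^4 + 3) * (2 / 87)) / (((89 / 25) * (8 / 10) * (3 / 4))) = 174125 / 2973312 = 0.06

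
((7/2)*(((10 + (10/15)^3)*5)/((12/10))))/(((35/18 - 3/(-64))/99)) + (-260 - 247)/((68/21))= 570031091/77996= 7308.47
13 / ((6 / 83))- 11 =1013 / 6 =168.83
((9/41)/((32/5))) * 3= 135/1312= 0.10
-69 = -69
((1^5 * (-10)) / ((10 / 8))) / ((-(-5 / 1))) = -8 / 5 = -1.60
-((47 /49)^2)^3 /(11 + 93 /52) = -560519197108 /9204455988665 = -0.06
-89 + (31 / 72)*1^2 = -6377 / 72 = -88.57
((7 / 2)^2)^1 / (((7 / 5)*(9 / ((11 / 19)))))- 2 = -983 / 684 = -1.44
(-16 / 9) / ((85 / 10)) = -32 / 153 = -0.21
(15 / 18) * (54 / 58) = 45 / 58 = 0.78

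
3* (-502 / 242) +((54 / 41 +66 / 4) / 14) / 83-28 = -394394263 / 11529364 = -34.21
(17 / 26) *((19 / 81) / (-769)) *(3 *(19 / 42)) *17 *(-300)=2608225 / 1889433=1.38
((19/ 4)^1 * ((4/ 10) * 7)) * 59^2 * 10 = 462973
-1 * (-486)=486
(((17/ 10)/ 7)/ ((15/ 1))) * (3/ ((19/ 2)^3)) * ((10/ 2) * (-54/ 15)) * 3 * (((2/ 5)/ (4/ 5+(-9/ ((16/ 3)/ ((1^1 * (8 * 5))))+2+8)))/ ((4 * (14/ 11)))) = 748/ 176447775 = 0.00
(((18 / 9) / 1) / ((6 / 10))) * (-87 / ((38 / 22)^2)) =-35090 / 361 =-97.20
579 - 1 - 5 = 573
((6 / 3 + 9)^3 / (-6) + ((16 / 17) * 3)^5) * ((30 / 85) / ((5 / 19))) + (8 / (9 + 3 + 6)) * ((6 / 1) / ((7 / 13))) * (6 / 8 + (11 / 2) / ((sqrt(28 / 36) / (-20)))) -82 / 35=-11440 * sqrt(7) / 49 -9371035187 / 168962983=-673.16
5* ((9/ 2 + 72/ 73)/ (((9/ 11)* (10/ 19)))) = 18601/ 292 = 63.70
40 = 40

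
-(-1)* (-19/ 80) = -19/ 80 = -0.24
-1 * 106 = -106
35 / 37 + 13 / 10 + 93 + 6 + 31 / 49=1847059 / 18130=101.88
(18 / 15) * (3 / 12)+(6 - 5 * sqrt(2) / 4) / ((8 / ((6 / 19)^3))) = 22197 / 68590 - 135 * sqrt(2) / 27436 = 0.32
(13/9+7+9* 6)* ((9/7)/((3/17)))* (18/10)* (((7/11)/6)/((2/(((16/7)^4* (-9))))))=-1408794624/132055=-10668.24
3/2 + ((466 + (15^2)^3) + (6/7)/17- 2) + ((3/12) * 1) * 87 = 5422169455/476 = 11391112.30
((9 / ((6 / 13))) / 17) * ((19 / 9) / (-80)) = -247 / 8160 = -0.03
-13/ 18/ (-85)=13/ 1530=0.01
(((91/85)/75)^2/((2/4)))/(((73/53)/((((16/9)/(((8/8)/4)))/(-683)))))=-56178304/18236708296875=-0.00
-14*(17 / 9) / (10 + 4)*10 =-170 / 9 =-18.89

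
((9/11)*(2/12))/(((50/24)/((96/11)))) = 1728/3025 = 0.57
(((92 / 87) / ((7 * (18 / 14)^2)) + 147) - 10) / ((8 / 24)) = 966083 / 2349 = 411.27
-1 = -1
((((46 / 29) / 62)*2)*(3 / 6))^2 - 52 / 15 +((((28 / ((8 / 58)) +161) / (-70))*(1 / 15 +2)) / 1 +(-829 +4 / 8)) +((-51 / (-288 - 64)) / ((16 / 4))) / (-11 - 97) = -863066477778161 / 1024152307200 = -842.71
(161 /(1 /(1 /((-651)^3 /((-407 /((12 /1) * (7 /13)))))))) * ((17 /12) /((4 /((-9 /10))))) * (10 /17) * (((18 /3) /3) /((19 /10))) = -608465 /83871913104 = -0.00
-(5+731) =-736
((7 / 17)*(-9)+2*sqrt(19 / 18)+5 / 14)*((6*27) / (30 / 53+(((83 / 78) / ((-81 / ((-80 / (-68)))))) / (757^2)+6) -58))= 6193848733404111 / 587238063737584 -44038238589657*sqrt(38) / 41945575981256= 4.08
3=3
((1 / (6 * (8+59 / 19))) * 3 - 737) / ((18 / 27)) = -932985 / 844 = -1105.43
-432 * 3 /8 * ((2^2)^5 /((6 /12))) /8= -41472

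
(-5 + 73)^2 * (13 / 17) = 3536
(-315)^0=1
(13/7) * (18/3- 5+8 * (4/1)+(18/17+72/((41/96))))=1836159/4879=376.34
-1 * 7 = -7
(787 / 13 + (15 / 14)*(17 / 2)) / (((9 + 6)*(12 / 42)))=25351 / 1560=16.25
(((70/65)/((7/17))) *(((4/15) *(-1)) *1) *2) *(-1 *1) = 272/195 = 1.39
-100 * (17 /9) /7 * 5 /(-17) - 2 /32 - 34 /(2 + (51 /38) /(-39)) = -9223541 /978768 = -9.42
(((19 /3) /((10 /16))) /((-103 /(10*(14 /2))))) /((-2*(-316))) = -266 /24411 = -0.01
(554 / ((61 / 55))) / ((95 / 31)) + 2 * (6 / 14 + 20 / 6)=4150316 / 24339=170.52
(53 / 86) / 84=53 / 7224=0.01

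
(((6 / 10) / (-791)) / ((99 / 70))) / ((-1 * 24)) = 1 / 44748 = 0.00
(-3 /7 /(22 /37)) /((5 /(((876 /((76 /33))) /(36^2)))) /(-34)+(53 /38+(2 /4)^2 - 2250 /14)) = 5234538 /1158854755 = 0.00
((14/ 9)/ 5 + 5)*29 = 6931/ 45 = 154.02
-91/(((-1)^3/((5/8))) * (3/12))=455/2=227.50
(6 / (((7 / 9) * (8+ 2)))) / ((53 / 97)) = 1.41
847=847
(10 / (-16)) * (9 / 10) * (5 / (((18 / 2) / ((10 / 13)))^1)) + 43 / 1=4447 / 104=42.76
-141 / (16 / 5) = -44.06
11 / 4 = 2.75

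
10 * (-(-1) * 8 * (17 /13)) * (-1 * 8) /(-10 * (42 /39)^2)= 3536 /49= 72.16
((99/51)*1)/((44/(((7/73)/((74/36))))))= 189/91834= 0.00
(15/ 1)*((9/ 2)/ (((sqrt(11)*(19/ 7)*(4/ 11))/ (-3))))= -2835*sqrt(11)/ 152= -61.86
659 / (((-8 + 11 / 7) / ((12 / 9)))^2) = 516656 / 18225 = 28.35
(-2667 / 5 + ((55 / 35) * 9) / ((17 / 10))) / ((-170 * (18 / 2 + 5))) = 312423 / 1416100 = 0.22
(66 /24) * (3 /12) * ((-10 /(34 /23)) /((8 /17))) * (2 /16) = -1.24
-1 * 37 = -37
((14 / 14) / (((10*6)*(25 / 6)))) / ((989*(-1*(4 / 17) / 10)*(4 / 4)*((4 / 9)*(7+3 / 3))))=-153 / 3164800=-0.00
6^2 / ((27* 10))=2 / 15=0.13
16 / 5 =3.20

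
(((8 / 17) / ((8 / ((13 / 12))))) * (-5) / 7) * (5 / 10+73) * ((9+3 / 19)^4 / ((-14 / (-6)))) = -22343006790 / 2215457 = -10085.06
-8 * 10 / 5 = -16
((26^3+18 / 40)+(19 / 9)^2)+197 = 28800209 / 1620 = 17777.91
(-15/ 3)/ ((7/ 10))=-50/ 7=-7.14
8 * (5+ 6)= 88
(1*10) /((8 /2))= 2.50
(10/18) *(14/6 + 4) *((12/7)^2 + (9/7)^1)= 2185/147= 14.86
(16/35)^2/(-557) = -256/682325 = -0.00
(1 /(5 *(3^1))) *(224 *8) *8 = 14336 /15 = 955.73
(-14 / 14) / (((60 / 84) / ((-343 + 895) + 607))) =-8113 / 5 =-1622.60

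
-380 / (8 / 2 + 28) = -95 / 8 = -11.88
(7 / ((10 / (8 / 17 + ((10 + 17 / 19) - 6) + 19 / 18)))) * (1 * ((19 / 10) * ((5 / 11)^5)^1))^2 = 387892421875 / 63494815423248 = 0.01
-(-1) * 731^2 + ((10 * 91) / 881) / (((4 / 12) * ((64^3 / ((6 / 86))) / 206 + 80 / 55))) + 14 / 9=26270003759091943 / 49161385800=534362.56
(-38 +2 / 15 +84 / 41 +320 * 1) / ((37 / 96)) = 5592704 / 7585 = 737.34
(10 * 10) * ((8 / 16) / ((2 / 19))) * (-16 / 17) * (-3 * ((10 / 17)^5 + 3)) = 99398218800 / 24137569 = 4117.99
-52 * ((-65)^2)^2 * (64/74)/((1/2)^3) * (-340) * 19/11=3771680047174.45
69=69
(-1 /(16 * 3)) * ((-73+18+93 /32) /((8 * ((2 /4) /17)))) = 28339 /6144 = 4.61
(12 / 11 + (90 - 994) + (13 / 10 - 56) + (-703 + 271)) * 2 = -152857 / 55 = -2779.22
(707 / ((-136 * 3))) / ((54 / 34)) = -707 / 648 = -1.09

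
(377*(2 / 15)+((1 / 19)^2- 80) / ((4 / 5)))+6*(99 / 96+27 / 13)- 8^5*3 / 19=-5862468083 / 1126320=-5204.98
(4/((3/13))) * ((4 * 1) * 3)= 208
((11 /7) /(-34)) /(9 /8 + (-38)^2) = -4 /125069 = -0.00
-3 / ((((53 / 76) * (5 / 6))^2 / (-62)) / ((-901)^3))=-10070829961344 / 25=-402833198453.76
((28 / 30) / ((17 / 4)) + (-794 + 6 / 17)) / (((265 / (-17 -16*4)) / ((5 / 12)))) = 455229 / 4505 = 101.05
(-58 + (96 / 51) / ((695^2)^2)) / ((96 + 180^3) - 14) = -115023383258109 / 11565962122048485625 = -0.00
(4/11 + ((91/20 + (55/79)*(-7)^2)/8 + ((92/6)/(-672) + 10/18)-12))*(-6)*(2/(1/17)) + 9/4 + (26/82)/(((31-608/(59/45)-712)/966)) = 287745968093641/224592389560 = 1281.19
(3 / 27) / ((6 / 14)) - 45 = -44.74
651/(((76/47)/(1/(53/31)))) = 948507/4028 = 235.48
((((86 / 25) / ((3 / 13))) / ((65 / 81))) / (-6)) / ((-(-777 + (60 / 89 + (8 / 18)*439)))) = -0.01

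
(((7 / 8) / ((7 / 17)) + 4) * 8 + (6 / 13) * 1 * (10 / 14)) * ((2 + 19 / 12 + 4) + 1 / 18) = 1234475 / 3276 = 376.82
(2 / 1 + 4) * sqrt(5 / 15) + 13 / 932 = 13 / 932 + 2 * sqrt(3) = 3.48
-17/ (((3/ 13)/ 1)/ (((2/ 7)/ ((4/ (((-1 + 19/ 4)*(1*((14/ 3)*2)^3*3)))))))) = -48128.89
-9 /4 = -2.25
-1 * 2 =-2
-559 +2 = -557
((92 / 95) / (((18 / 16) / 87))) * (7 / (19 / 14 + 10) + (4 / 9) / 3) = 23350336 / 407835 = 57.25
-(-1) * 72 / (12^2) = 1 / 2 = 0.50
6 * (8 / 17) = 48 / 17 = 2.82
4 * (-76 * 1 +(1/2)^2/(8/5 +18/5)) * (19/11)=-150081/286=-524.76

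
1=1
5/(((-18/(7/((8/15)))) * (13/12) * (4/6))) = -525/104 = -5.05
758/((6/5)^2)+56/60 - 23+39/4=92533/180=514.07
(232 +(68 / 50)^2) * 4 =584624 / 625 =935.40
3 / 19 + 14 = 269 / 19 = 14.16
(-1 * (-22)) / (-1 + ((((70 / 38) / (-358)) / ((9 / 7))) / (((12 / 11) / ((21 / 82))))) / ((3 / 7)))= -1325247264 / 60370567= -21.95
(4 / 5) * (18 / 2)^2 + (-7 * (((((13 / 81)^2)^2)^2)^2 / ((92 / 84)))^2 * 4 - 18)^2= 933606343720141419880164432778922972829737058464519007840991879561933658451962135857067016771160220234958069358872350674815893144 / 2401250884053861676646513263889235106468278853648740895352388004526279296344843777788017042089826372727981376329181763391088405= 388.80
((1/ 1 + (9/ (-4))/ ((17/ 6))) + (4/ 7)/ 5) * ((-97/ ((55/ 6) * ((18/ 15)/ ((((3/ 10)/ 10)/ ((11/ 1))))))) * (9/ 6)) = -332613/ 28798000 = -0.01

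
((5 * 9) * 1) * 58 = 2610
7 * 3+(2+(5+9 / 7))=205 / 7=29.29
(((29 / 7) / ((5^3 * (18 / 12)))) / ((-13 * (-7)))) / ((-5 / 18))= -348 / 398125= -0.00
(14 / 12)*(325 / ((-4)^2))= 2275 / 96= 23.70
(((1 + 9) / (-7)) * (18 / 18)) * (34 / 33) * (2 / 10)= -68 / 231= -0.29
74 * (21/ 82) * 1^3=777/ 41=18.95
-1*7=-7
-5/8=-0.62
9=9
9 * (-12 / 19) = -108 / 19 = -5.68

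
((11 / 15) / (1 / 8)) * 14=1232 / 15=82.13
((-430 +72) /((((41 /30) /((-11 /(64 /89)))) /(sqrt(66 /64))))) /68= 2628615*sqrt(66) /356864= 59.84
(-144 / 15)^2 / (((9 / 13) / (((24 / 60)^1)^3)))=26624 / 3125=8.52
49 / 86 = 0.57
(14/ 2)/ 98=1/ 14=0.07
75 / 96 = 25 / 32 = 0.78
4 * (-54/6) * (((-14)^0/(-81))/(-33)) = -4/297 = -0.01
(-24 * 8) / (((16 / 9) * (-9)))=12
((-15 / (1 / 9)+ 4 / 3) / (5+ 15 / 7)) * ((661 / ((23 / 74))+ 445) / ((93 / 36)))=-332062486 / 17825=-18629.03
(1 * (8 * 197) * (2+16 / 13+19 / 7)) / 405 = 23.13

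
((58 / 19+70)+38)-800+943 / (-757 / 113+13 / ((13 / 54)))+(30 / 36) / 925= -15082976927 / 22545210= -669.01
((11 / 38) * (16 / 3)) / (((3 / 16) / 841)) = 1184128 / 171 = 6924.73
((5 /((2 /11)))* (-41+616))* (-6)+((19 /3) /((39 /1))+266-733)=-11154995 /117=-95341.84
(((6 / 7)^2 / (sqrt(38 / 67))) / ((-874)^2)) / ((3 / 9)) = 27 * sqrt(2546) / 355584278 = 0.00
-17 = -17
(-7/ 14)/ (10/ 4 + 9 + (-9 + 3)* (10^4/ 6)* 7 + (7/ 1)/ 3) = 3/ 419917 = 0.00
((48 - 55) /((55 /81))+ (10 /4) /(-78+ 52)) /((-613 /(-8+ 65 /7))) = 267831 /12272260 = 0.02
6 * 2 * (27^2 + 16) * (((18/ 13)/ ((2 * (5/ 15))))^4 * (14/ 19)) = 66515155560/ 542659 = 122572.66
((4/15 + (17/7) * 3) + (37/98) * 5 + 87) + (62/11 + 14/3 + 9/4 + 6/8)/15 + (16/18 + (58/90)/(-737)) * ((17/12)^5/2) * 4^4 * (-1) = -580507375517/1053055080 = -551.26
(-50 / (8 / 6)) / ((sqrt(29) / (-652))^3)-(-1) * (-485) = -485 + 10393792800 * sqrt(29) / 841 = 66553958.76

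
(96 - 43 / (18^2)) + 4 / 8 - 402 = -99025 / 324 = -305.63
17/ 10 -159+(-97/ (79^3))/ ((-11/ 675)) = -8530399067/ 54234290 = -157.29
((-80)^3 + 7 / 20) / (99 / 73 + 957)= -249173163 / 466400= -534.25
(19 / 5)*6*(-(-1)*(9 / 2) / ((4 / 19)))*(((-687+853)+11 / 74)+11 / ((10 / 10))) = 127773423 / 1480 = 86333.39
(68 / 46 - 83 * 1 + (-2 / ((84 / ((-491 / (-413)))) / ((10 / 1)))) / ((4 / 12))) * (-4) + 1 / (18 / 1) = 329.54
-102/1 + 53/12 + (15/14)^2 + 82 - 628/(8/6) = -71359/147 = -485.44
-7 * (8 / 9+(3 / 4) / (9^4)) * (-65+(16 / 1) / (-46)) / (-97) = -9091313 / 2168532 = -4.19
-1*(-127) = 127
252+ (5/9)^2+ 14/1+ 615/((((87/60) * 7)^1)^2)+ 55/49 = 912591994/3337929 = 273.40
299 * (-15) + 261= -4224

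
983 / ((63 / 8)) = 7864 / 63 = 124.83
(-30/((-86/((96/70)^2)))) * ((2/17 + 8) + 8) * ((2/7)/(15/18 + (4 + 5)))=22726656/73966235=0.31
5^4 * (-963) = -601875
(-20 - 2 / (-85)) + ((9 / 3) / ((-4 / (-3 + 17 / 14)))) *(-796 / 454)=-12061113 / 540260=-22.32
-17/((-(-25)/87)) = -1479/25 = -59.16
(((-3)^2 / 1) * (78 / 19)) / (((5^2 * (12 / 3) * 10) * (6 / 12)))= 351 / 4750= 0.07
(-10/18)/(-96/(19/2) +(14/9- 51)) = 95/10183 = 0.01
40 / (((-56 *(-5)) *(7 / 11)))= 11 / 49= 0.22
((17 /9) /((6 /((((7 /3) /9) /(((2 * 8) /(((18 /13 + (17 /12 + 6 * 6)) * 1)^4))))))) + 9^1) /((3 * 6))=159870218828276231 /248684321193984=642.86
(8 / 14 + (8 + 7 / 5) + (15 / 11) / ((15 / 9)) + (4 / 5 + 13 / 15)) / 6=14387 / 6930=2.08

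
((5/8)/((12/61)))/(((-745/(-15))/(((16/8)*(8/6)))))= 305/1788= 0.17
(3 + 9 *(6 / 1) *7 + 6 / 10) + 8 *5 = 2108 / 5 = 421.60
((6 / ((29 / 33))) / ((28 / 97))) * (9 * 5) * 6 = 1296405 / 203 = 6386.23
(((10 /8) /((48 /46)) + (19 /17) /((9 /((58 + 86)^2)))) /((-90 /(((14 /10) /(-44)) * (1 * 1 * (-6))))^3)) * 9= -1442126693 /6516576000000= -0.00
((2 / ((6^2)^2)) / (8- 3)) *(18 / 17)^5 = 2916 / 7099285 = 0.00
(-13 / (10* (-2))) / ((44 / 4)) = 13 / 220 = 0.06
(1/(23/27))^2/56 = 729/29624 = 0.02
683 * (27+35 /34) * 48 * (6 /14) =393821.24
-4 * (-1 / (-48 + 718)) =2 / 335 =0.01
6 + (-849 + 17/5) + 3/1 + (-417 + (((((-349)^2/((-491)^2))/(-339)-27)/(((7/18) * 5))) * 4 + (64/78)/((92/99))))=-372971556237796/285089131145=-1308.26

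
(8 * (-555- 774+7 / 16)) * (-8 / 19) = 85028 / 19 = 4475.16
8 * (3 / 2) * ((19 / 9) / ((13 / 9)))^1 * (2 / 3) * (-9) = -1368 / 13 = -105.23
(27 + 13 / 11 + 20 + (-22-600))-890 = -1463.82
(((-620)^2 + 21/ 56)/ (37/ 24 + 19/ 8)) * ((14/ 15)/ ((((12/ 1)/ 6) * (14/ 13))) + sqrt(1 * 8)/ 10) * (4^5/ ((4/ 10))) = 2361755904 * sqrt(2)/ 47 + 5117137792/ 47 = 179939681.33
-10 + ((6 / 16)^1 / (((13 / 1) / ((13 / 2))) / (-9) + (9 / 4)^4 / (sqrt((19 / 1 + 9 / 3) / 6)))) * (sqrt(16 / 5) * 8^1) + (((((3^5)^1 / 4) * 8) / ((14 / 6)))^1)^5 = 155713536 * sqrt(5) / 52287348095 + 1632586752 * sqrt(165) / 52287348095 + 6588516226860698 / 16807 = 392010247329.54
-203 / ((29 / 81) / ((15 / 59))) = -8505 / 59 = -144.15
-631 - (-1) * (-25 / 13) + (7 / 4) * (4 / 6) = -49277 / 78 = -631.76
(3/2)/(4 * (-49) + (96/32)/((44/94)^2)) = -726/88237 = -0.01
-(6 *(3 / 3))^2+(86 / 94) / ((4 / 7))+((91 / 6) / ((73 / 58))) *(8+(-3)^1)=1064387 / 41172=25.85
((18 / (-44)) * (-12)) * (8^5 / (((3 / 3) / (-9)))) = -15925248 / 11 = -1447749.82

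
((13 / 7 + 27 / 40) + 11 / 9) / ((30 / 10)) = 9461 / 7560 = 1.25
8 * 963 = 7704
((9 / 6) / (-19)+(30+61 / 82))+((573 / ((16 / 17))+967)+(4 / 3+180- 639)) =42956333 / 37392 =1148.81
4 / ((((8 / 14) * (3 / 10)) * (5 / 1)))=4.67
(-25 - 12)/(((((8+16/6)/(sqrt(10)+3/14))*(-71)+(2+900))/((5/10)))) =-59660613/2758151692 - 6178704*sqrt(10)/3447689615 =-0.03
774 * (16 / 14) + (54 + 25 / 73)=479785 / 511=938.91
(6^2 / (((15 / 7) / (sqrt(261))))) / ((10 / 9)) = 244.27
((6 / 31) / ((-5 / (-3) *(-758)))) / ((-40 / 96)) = 108 / 293725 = 0.00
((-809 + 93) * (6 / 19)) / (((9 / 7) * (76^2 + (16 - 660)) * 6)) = -1253 / 219393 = -0.01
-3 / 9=-0.33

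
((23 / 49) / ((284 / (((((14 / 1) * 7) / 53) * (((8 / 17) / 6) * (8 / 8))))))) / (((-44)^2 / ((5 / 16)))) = 115 / 2972348544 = 0.00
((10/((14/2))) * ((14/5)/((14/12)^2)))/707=144/34643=0.00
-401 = -401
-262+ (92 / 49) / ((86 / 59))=-260.71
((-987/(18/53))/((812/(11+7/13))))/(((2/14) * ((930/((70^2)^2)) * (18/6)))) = -261663981250/105183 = -2487702.21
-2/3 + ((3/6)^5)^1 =-61/96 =-0.64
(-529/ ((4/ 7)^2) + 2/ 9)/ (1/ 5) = -1166285/ 144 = -8099.20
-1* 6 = -6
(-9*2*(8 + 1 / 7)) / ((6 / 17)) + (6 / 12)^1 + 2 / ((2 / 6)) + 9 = -5597 / 14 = -399.79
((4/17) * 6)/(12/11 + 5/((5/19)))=264/3757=0.07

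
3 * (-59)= -177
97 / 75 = 1.29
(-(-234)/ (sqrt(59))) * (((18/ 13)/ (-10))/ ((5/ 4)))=-648 * sqrt(59)/ 1475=-3.37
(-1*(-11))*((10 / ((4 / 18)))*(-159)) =-78705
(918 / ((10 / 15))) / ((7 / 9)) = 12393 / 7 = 1770.43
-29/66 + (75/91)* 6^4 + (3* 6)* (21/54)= 6454603/6006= 1074.69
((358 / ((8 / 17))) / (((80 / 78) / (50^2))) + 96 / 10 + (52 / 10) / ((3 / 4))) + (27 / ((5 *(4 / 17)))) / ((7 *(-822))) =106698991411 / 57540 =1854344.65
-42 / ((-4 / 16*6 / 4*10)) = 56 / 5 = 11.20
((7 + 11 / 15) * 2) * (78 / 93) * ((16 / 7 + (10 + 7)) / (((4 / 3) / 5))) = 203580 / 217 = 938.16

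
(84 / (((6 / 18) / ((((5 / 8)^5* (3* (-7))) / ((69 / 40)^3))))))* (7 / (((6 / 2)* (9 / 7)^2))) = -6565234375 / 47305296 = -138.78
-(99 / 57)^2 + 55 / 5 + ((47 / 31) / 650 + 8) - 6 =72637567 / 7274150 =9.99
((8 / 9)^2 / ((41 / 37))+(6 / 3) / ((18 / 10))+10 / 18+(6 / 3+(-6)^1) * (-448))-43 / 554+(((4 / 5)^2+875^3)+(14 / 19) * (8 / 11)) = 6440065109679640921 / 9613132650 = 669923670.48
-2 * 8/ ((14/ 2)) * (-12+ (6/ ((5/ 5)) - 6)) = 192/ 7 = 27.43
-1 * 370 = -370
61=61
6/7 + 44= 314/7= 44.86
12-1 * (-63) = 75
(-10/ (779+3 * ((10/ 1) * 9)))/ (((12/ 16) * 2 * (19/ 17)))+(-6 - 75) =-4843573/ 59793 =-81.01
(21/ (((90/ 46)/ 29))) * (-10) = -9338/ 3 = -3112.67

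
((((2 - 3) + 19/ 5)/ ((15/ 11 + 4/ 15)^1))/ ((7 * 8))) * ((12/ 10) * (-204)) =-10098/ 1345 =-7.51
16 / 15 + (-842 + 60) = -11714 / 15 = -780.93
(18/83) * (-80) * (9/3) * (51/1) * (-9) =1982880/83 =23890.12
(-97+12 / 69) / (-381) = 2227 / 8763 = 0.25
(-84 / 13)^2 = 7056 / 169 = 41.75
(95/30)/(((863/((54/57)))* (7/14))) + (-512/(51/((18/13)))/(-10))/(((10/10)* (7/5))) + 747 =748.00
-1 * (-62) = 62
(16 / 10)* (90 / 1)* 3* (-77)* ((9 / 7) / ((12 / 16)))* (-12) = 684288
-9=-9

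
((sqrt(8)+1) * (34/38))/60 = 0.06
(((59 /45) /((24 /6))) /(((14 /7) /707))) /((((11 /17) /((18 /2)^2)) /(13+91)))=82967157 /55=1508493.76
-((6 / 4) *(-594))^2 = -793881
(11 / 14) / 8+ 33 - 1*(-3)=4043 / 112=36.10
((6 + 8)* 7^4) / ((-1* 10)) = -16807 / 5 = -3361.40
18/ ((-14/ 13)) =-117/ 7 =-16.71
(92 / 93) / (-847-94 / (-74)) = -851 / 727539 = -0.00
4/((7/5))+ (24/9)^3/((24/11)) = 6548/567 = 11.55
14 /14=1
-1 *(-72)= 72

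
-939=-939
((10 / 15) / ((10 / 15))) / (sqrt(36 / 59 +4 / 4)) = sqrt(5605) / 95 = 0.79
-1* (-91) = 91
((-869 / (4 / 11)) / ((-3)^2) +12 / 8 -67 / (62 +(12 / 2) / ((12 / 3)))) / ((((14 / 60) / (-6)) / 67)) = 58000895 / 127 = 456699.96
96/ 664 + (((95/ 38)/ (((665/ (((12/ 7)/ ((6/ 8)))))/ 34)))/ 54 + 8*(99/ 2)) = 826515848/ 2086371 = 396.15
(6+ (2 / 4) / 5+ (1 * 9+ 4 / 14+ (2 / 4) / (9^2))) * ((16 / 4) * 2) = 349088 / 2835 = 123.14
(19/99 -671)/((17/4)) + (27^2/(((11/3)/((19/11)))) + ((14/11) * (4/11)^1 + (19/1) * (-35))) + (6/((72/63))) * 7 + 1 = -32672569/74052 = -441.21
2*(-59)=-118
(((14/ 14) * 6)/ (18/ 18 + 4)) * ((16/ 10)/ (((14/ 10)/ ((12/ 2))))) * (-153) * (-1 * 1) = 44064/ 35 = 1258.97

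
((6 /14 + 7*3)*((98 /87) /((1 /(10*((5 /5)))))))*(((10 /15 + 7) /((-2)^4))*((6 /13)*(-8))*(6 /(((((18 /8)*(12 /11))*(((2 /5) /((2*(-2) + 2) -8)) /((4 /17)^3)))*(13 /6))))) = 11334400000 /72235839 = 156.91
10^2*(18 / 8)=225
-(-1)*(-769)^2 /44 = 591361 /44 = 13440.02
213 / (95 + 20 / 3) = 639 / 305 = 2.10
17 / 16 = 1.06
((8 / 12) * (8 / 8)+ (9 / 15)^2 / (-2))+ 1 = 223 / 150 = 1.49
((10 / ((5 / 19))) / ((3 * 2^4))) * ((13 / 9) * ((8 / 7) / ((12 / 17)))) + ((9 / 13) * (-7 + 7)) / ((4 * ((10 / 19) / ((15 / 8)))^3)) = 4199 / 2268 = 1.85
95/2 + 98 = 145.50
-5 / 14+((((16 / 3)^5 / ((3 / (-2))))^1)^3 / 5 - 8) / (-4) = 32281802173545071563 / 27119434230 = 1190356771.45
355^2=126025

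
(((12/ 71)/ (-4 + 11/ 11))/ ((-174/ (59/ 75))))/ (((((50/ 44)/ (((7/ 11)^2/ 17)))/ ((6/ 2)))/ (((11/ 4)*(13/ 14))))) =5369/ 131261250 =0.00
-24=-24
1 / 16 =0.06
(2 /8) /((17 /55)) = 55 /68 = 0.81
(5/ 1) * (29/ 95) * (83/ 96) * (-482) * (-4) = 580087/ 228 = 2544.24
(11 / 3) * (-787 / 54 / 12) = -8657 / 1944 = -4.45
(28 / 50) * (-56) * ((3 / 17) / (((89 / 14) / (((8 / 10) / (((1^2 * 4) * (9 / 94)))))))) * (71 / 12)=-18313456 / 1702125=-10.76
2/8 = 1/4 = 0.25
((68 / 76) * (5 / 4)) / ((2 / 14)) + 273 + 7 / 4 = 5369 / 19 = 282.58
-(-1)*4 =4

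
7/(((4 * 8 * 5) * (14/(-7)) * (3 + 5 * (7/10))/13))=-7/160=-0.04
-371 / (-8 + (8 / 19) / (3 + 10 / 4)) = 77539 / 1656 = 46.82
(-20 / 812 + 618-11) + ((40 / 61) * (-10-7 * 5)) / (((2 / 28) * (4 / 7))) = -115.98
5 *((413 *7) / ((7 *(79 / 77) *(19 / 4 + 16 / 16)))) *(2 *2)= 2544080 / 1817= 1400.15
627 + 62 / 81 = 50849 / 81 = 627.77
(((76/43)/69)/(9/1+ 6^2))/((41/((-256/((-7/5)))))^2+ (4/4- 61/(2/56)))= -0.00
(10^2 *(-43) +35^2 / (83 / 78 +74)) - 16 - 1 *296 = -5381542 / 1171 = -4595.68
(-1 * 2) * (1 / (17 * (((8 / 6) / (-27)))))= 81 / 34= 2.38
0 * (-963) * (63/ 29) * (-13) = 0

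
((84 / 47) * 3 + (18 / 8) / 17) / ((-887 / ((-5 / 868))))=87795 / 2460651536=0.00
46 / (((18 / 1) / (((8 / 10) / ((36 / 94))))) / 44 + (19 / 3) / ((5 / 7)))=1426920 / 281119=5.08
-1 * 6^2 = -36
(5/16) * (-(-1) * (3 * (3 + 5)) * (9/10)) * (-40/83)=-270/83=-3.25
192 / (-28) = -48 / 7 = -6.86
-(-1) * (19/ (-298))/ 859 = -19/ 255982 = -0.00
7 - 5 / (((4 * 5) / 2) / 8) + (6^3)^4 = 2176782339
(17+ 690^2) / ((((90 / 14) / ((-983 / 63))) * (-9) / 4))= 1872092044 / 3645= 513605.50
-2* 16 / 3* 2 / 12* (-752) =12032 / 9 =1336.89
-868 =-868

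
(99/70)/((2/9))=891/140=6.36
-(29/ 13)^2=-4.98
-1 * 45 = -45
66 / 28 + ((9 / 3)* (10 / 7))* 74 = 639 / 2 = 319.50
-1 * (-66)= 66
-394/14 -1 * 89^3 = -4934980/7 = -704997.14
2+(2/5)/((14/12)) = 2.34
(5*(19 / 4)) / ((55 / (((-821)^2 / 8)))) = 12806779 / 352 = 36382.89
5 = 5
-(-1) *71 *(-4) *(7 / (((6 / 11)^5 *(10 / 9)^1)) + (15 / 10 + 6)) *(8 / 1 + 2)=-84643147 / 216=-391866.42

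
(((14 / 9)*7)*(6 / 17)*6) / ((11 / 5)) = 1960 / 187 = 10.48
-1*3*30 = -90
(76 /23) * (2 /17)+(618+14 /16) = 619.26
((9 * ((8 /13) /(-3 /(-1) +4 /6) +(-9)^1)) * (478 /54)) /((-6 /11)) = 100619 /78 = 1289.99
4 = 4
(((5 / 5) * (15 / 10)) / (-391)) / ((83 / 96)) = -144 / 32453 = -0.00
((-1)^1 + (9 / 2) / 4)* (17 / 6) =17 / 48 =0.35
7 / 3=2.33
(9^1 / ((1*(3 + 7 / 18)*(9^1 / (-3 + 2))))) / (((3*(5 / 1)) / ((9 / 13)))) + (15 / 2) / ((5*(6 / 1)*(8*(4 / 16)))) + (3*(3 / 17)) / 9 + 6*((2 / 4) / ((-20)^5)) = 7342439557 / 43139200000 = 0.17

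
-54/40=-27/20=-1.35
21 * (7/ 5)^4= 50421/ 625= 80.67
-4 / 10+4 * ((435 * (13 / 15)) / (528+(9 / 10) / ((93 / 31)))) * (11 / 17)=649778 / 449055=1.45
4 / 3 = 1.33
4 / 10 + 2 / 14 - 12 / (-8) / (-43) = 1529 / 3010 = 0.51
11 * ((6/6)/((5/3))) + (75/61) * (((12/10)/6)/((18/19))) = 12553/1830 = 6.86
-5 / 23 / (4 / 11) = -55 / 92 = -0.60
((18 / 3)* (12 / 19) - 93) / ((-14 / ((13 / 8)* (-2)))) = -22035 / 1064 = -20.71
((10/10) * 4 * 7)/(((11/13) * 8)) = 91/22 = 4.14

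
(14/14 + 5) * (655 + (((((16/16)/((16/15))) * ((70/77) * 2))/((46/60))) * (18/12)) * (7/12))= 3941.67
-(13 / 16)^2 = -169 / 256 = -0.66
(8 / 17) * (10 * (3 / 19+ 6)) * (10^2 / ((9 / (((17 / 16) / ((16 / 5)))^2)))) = 690625 / 19456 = 35.50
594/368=297/184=1.61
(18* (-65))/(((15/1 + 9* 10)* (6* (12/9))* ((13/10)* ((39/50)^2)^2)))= -15625000/5398029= -2.89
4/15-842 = -12626/15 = -841.73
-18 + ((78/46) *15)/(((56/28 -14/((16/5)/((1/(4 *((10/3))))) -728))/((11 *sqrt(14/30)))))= -18 + 441012 *sqrt(105)/47771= 76.60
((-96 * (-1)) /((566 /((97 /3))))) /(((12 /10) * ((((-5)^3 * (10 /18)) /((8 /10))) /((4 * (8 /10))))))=-148992 /884375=-0.17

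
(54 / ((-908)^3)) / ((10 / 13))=-0.00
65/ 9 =7.22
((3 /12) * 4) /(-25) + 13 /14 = 311 /350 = 0.89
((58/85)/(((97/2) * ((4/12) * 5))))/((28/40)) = 696/57715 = 0.01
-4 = -4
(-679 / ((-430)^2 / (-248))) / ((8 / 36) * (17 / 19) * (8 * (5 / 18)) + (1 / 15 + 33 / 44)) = 259155288 / 358123565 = 0.72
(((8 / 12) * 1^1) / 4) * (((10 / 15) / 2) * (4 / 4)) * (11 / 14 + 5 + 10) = 221 / 252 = 0.88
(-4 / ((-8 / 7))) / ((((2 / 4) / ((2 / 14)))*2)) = 1 / 2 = 0.50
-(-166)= 166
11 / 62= 0.18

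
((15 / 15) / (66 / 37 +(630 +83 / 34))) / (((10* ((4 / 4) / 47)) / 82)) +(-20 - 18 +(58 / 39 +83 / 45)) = -15897669833 / 466745175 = -34.06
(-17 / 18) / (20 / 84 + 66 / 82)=-4879 / 5388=-0.91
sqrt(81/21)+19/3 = 3*sqrt(21)/7+19/3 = 8.30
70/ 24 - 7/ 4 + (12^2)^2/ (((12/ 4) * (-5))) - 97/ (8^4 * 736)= -62459151791/ 45219840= -1381.23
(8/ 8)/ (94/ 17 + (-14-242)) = -17/ 4258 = -0.00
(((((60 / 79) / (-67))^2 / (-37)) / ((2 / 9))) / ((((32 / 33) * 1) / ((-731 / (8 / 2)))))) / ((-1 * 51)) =-957825 / 16585382608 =-0.00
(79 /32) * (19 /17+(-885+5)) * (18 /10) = -10623051 /2720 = -3905.53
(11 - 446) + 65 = -370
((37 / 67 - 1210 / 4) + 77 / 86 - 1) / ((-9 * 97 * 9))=290071 / 7545339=0.04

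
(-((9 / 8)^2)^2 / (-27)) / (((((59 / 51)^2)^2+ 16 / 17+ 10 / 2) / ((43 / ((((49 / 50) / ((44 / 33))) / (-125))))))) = -73634984634375 / 1312368684032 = -56.11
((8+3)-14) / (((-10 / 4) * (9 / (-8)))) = -16 / 15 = -1.07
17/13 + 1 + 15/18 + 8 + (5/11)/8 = 38431/3432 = 11.20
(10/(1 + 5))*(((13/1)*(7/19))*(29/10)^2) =76531/1140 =67.13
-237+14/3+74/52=-18011/78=-230.91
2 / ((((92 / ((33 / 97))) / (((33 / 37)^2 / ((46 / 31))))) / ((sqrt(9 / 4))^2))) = 10026423 / 1123959952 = 0.01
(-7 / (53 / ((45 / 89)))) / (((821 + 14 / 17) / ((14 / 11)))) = -24990 / 241637759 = -0.00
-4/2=-2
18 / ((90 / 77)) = 77 / 5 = 15.40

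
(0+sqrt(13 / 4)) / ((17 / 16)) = 8 * sqrt(13) / 17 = 1.70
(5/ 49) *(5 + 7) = 60/ 49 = 1.22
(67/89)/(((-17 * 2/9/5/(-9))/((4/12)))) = 9045/3026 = 2.99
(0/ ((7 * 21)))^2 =0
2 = 2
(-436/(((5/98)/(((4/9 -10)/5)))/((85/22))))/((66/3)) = 15617084/5445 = 2868.15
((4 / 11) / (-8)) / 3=-1 / 66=-0.02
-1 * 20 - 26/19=-406/19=-21.37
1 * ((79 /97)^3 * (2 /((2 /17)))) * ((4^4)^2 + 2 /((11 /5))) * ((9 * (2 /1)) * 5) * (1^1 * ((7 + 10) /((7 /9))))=83203726089756060 /70275821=1183959502.80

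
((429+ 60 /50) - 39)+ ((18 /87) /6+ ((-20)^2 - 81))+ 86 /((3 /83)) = 1343962 /435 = 3089.57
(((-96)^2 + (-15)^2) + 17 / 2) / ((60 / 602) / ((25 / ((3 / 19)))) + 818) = 540416905 / 46781456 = 11.55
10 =10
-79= -79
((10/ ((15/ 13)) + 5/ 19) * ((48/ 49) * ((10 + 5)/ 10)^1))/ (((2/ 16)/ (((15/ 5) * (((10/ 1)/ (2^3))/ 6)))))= 61080/ 931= 65.61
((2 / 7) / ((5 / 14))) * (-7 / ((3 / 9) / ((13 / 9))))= -364 / 15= -24.27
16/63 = 0.25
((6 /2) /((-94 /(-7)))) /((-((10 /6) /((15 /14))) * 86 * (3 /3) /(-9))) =243 /16168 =0.02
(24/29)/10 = 12/145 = 0.08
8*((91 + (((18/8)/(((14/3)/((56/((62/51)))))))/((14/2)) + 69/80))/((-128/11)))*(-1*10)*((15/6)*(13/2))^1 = 1179616295/111104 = 10617.23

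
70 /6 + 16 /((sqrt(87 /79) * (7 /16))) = 35 /3 + 256 * sqrt(6873) /609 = 46.52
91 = 91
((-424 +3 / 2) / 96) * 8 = -845 / 24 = -35.21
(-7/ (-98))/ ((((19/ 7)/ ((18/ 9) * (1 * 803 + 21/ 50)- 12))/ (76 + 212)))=5741424/ 475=12087.21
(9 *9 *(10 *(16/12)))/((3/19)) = 6840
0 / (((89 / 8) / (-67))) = 0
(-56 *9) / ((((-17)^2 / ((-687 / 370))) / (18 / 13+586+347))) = 3025.61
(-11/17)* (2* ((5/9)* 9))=-110/17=-6.47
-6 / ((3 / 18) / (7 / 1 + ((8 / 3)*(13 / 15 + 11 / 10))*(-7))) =1069.60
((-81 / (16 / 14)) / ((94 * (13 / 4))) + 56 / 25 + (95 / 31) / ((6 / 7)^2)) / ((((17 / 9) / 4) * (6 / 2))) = 105335356 / 24149775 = 4.36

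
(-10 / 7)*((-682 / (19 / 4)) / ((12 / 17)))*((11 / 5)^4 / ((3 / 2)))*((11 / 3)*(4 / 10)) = 14937802352 / 2244375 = 6655.66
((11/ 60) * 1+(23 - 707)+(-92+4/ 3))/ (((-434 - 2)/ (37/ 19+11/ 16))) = 4.68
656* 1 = 656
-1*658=-658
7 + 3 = 10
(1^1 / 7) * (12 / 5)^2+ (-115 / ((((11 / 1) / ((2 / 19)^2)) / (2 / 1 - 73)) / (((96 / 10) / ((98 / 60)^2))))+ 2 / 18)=65494619963 / 2145233475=30.53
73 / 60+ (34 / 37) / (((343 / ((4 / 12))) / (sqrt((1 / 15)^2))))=555893 / 456876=1.22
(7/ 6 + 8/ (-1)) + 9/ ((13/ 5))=-263/ 78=-3.37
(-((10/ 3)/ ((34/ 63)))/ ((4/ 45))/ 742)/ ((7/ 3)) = -2025/ 50456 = -0.04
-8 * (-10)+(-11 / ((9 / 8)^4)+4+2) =519190 / 6561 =79.13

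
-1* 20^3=-8000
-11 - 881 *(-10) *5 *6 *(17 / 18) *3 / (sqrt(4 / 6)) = -11 + 374425 *sqrt(6) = 917139.20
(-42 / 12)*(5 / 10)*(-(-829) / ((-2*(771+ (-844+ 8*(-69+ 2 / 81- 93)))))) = -67149 / 126712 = -0.53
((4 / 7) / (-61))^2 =16 / 182329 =0.00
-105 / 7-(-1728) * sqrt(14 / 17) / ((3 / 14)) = -15 + 8064 * sqrt(238) / 17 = 7302.96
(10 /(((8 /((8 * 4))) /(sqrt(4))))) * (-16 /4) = -320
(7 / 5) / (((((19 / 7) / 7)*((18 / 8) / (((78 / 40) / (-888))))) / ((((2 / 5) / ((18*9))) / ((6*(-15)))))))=4459 / 46123830000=0.00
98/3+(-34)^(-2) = 113291/3468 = 32.67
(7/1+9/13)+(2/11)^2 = 12152/1573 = 7.73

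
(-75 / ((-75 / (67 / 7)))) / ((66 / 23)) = 1541 / 462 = 3.34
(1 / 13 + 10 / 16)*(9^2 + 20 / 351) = 2076923 / 36504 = 56.90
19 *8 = 152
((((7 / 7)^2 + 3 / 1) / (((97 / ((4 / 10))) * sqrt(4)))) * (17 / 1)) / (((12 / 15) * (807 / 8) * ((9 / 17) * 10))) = 1156 / 3522555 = 0.00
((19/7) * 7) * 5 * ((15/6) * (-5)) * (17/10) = -8075/4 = -2018.75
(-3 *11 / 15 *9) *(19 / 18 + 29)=-5951 / 10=-595.10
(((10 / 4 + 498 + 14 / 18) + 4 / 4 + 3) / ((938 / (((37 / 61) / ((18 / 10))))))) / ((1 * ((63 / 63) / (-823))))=-1384759225 / 9269316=-149.39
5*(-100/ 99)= -500/ 99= -5.05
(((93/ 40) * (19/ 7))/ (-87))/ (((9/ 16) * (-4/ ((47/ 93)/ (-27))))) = -893/ 1479870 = -0.00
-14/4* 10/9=-35/9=-3.89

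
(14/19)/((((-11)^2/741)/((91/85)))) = 4.83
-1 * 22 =-22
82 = 82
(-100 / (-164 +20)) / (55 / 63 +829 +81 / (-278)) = 24325 / 29058586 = 0.00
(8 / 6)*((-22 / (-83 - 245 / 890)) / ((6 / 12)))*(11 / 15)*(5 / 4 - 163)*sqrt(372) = -111480688*sqrt(93) / 667035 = -1611.73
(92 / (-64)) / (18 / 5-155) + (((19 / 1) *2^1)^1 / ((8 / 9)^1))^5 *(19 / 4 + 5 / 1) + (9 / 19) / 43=3526655964308505169 / 2533249024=1392147369.21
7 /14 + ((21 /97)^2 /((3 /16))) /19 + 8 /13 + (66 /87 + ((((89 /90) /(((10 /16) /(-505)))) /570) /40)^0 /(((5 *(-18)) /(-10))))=2424184813 /1213140006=2.00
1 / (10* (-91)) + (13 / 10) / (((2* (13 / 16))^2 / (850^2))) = 323679999 / 910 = 355692.31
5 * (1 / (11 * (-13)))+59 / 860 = 4137 / 122980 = 0.03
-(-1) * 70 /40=7 /4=1.75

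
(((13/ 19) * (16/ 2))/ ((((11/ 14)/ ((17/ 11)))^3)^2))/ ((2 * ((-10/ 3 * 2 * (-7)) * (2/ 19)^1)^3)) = 1049063958406737/ 784607094180250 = 1.34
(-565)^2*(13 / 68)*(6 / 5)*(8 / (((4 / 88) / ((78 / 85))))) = 11827717.04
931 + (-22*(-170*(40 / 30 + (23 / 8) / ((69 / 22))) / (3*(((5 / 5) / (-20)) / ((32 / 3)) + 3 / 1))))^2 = 877894.37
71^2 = 5041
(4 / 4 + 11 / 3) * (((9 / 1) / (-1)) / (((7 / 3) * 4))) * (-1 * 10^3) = 4500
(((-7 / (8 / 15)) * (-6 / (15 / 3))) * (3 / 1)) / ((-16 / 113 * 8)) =-21357 / 512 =-41.71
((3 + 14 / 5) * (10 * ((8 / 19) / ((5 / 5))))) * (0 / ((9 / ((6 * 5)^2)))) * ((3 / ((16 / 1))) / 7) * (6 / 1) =0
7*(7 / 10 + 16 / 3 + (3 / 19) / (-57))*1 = 42.21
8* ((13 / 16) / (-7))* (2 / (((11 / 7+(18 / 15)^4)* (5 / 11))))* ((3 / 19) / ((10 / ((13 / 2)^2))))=-1812525 / 2423944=-0.75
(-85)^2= 7225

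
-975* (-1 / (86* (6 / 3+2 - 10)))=-325 / 172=-1.89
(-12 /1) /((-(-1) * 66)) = -2 /11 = -0.18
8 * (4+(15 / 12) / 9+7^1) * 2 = 1604 / 9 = 178.22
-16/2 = -8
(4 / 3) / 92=1 / 69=0.01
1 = 1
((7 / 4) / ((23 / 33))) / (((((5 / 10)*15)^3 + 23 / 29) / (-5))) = -66990 / 2255357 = -0.03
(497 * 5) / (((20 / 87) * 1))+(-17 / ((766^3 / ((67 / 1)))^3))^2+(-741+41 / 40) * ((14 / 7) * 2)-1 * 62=321000298164921059856519570733963231686639711482044494173 / 41218089481040474566988266432194152646319533731348480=7787.85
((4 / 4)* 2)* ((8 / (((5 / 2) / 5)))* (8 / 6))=128 / 3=42.67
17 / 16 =1.06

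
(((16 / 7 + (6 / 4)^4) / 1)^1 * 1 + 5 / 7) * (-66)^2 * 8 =280962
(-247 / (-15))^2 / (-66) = -61009 / 14850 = -4.11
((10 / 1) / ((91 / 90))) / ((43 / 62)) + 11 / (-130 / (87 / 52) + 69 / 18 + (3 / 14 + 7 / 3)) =799134671 / 56652414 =14.11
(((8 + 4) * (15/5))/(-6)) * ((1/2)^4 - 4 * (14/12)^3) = 2717/72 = 37.74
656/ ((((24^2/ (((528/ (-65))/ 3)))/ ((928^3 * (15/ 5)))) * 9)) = -821492004.90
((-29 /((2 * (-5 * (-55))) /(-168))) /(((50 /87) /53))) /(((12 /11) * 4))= 936033 /5000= 187.21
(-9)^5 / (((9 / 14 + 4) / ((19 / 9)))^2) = -51581124 / 4225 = -12208.55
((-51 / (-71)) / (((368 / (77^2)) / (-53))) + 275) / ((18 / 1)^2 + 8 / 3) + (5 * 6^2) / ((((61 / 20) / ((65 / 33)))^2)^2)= 30.27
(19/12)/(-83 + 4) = -19/948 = -0.02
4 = 4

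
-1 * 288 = -288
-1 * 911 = -911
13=13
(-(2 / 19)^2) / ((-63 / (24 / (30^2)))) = 8 / 1705725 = 0.00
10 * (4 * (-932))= -37280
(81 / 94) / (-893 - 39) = -81 / 87608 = -0.00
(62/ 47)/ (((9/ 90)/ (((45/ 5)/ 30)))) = 186/ 47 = 3.96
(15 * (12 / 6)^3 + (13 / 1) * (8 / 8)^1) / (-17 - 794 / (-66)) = -4389 / 164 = -26.76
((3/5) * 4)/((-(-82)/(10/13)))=12/533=0.02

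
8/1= 8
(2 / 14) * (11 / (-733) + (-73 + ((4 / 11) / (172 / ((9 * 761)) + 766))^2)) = -44563760357769518748 / 4272359026558589659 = -10.43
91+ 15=106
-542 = -542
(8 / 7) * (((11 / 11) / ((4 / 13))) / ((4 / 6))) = 39 / 7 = 5.57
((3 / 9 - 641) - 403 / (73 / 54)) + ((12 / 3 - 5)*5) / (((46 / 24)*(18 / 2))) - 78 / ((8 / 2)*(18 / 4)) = -4751903 / 5037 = -943.40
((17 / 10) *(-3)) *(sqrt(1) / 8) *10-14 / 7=-67 / 8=-8.38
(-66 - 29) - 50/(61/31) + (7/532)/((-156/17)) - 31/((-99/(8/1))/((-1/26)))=-2876050237/23866128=-120.51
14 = 14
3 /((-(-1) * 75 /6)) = 6 /25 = 0.24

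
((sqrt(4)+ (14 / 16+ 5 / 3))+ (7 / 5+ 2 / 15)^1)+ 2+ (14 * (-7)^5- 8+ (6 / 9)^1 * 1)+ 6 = -28234951 / 120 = -235291.26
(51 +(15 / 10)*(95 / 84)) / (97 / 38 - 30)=-56069 / 29204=-1.92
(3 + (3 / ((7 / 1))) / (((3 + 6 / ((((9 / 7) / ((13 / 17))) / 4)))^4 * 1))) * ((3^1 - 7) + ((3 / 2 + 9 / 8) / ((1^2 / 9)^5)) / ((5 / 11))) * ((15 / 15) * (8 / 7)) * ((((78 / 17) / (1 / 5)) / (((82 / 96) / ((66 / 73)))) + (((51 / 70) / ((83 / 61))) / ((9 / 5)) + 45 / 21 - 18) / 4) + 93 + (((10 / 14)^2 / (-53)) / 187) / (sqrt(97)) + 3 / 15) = 2897310016545518911143468165751 / 21815817554997468951725 - 862805812679081595480 * sqrt(97) / 1390544860074089834807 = 132807760.97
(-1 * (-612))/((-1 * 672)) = -51/56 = -0.91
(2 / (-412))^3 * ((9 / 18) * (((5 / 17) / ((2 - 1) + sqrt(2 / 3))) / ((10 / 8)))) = -0.00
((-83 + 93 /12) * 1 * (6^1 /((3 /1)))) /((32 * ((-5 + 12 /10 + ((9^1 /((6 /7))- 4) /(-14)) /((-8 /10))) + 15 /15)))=10535 /4972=2.12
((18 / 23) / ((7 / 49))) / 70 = 9 / 115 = 0.08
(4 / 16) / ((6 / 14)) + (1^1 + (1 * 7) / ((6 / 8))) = 131 / 12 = 10.92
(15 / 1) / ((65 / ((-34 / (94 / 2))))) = -102 / 611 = -0.17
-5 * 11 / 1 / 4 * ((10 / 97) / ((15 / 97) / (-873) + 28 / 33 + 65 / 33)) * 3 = -2640825 / 1749964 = -1.51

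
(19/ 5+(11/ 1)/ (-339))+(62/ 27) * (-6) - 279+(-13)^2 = -120.01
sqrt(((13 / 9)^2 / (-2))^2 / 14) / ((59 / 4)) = 169*sqrt(14) / 33453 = 0.02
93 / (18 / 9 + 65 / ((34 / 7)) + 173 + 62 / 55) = 0.49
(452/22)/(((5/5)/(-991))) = -223966/11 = -20360.55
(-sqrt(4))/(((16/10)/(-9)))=45/4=11.25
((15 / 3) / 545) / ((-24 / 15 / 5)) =-25 / 872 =-0.03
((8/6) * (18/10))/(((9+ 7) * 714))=1/4760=0.00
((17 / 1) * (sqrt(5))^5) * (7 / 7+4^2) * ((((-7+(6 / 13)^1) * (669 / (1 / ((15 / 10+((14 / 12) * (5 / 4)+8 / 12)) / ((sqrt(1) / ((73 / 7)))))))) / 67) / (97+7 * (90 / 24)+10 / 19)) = -16525604466375 * sqrt(5) / 114708958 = -322140.27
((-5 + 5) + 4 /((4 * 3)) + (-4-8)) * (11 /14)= -55 /6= -9.17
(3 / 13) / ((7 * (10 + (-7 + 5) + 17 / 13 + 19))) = 3 / 2576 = 0.00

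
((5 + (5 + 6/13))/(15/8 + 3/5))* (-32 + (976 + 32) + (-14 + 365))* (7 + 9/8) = 45573.74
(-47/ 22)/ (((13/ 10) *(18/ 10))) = -1175/ 1287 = -0.91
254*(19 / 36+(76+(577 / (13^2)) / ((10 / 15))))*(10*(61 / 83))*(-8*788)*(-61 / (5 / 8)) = 11838865347928832 / 126243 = 93778390468.61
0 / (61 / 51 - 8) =0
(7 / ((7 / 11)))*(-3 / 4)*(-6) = 99 / 2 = 49.50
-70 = -70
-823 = -823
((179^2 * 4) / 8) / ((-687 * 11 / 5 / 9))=-480615 / 5038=-95.40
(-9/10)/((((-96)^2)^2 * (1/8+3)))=-1/294912000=-0.00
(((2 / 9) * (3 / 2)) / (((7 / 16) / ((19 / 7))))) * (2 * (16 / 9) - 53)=-135280 / 1323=-102.25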